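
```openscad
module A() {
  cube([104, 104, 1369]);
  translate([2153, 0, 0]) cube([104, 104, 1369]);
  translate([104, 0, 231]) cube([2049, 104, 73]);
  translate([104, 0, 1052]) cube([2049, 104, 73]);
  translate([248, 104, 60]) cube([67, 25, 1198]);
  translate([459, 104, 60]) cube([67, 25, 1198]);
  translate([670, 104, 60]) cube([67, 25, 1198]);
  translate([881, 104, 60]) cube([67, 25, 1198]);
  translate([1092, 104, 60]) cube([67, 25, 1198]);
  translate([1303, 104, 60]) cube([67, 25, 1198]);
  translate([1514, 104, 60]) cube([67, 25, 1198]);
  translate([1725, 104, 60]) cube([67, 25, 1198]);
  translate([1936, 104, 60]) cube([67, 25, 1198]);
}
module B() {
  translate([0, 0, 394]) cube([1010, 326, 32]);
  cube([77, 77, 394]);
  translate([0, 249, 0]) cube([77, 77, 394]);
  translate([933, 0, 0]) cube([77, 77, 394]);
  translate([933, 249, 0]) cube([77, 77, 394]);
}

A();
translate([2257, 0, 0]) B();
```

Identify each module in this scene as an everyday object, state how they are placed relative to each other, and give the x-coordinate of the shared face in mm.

A is a fence section. B is a bench. The bench is against the fence section's +x side, with their −y faces flush. The x-coordinate of the shared face is 2257 mm.

The fence section's +x face and the bench's −x face are both at x = 2257 mm.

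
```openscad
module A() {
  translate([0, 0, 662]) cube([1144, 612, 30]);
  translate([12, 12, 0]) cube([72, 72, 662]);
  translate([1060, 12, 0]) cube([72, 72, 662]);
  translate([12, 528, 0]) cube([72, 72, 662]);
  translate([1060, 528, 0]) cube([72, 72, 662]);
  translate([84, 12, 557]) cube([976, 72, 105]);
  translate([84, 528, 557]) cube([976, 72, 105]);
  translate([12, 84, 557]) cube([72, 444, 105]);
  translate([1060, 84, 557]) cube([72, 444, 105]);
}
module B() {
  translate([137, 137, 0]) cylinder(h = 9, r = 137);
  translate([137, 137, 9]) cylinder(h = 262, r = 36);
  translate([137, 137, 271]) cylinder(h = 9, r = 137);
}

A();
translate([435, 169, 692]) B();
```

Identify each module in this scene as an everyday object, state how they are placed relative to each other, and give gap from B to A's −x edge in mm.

The spool's min-x is at 435; the table's min-x is 0; gap = 435 mm.

A is a table. B is a spool. The spool is on top of the table, centred. The gap from the spool to the table's −x edge is 435 mm.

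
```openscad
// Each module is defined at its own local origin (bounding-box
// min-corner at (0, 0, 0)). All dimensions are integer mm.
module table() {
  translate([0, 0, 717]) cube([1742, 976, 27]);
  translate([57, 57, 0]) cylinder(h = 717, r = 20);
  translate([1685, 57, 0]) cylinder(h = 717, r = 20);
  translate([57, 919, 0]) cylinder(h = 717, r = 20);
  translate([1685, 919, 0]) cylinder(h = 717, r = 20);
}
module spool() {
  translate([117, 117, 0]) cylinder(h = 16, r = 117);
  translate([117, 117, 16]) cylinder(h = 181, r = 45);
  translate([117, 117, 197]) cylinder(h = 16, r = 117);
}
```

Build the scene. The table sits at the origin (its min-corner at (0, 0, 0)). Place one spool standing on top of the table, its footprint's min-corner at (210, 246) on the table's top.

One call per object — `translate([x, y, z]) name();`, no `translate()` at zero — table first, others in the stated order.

table();
translate([210, 246, 744]) spool();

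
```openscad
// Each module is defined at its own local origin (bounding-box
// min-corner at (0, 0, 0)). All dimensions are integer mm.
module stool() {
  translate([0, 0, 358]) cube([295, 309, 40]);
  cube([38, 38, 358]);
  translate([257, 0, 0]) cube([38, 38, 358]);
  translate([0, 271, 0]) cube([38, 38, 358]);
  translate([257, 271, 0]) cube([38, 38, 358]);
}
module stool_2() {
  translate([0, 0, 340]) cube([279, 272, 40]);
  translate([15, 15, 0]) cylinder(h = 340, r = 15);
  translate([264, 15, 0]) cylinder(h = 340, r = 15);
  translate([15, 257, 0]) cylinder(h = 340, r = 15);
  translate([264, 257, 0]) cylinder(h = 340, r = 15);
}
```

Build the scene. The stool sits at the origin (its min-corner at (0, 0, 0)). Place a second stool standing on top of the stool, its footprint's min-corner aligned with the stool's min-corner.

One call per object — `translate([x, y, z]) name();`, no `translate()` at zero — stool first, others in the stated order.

stool();
translate([0, 0, 398]) stool_2();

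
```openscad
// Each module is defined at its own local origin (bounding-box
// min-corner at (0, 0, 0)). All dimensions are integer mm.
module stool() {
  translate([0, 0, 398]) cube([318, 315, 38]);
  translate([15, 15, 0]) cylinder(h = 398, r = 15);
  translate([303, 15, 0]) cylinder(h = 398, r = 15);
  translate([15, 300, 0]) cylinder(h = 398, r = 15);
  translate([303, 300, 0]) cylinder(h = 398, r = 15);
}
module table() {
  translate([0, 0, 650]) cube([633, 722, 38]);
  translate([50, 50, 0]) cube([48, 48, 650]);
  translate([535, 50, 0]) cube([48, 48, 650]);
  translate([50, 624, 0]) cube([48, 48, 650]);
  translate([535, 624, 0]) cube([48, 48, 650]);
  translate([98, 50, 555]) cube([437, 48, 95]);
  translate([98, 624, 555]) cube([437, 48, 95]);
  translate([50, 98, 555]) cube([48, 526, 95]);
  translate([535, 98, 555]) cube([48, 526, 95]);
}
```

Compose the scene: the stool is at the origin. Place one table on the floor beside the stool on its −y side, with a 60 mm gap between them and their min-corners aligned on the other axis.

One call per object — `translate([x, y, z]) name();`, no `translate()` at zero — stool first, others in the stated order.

stool();
translate([0, -782, 0]) table();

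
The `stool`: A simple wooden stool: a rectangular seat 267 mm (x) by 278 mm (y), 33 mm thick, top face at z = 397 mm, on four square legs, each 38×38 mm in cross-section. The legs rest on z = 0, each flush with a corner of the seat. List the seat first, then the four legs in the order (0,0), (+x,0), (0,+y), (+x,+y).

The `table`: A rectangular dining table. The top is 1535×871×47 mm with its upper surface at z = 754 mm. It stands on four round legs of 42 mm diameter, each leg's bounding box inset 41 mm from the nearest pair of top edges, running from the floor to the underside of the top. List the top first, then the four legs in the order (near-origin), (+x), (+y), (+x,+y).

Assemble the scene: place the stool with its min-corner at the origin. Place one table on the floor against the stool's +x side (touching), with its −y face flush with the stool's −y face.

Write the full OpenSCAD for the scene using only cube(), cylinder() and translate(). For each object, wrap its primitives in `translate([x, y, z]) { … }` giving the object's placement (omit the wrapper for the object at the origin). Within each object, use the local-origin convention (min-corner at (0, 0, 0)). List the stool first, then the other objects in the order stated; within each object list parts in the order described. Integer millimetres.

translate([0, 0, 364]) cube([267, 278, 33]);
cube([38, 38, 364]);
translate([229, 0, 0]) cube([38, 38, 364]);
translate([0, 240, 0]) cube([38, 38, 364]);
translate([229, 240, 0]) cube([38, 38, 364]);
translate([267, 0, 0]) {
  translate([0, 0, 707]) cube([1535, 871, 47]);
  translate([62, 62, 0]) cylinder(h = 707, r = 21);
  translate([1473, 62, 0]) cylinder(h = 707, r = 21);
  translate([62, 809, 0]) cylinder(h = 707, r = 21);
  translate([1473, 809, 0]) cylinder(h = 707, r = 21);
}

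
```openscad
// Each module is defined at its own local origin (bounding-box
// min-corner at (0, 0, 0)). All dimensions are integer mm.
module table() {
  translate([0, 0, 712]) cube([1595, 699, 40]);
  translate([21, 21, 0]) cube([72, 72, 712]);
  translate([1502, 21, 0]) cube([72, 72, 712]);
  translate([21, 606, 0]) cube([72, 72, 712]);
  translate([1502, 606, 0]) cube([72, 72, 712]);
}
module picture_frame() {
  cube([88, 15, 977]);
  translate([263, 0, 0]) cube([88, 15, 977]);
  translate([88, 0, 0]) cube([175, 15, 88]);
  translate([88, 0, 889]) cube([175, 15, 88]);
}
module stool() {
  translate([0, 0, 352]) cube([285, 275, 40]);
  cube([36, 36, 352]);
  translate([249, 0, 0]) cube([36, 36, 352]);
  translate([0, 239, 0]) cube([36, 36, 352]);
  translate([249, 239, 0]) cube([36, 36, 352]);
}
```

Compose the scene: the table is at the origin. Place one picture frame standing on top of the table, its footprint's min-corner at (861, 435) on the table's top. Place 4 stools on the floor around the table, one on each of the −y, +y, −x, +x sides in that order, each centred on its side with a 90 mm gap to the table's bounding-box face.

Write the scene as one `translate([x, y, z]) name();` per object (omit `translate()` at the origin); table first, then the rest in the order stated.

table();
translate([861, 435, 752]) picture_frame();
translate([655, -365, 0]) stool();
translate([655, 789, 0]) stool();
translate([-375, 212, 0]) stool();
translate([1685, 212, 0]) stool();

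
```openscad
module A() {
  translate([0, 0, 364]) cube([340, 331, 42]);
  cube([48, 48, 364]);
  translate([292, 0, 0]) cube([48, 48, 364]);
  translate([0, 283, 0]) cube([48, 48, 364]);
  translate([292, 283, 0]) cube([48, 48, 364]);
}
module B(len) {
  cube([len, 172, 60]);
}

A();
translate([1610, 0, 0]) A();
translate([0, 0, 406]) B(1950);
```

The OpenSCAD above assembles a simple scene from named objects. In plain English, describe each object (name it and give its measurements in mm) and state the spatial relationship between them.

A is a four-legged stool. The seat is a 340×331×42 mm slab whose top surface is at z = 406 mm; four square legs, each 48×48 mm in cross-section, run from the floor (z = 0) to the underside of the seat, each flush with a corner of the seat.

B is a rectangular beam 1950 mm long (x), 172 mm deep (y), 60 mm thick (z).

The beam spans the tops of two stools placed 1270 mm apart, resting at z = 406 mm.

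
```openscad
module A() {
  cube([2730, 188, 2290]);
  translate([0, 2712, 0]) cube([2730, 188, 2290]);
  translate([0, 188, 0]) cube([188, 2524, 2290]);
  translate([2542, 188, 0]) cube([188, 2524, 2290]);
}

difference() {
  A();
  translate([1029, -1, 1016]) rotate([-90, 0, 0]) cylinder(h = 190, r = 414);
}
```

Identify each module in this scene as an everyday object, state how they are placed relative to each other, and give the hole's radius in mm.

The subtracted cylinder has r = 414 mm.

A is a house frame. The house frame has a circular hole through its front wall. The hole's radius is 414 mm.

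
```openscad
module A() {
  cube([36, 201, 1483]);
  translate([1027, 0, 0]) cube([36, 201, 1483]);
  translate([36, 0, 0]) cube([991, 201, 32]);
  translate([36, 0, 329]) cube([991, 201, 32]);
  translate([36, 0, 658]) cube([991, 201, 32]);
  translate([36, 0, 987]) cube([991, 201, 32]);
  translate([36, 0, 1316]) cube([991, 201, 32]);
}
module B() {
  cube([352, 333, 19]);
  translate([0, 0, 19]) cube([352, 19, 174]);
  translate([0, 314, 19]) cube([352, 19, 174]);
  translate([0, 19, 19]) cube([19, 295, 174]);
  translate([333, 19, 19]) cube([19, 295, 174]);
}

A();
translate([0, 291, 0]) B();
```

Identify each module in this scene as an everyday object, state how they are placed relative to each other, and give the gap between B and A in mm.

A is a bookshelf. B is an open box. The open box is on the floor beside the bookshelf on its +y side. The gap between the open box and the bookshelf is 90 mm.

The open box's nearest face is 90 mm from the bookshelf's +y face.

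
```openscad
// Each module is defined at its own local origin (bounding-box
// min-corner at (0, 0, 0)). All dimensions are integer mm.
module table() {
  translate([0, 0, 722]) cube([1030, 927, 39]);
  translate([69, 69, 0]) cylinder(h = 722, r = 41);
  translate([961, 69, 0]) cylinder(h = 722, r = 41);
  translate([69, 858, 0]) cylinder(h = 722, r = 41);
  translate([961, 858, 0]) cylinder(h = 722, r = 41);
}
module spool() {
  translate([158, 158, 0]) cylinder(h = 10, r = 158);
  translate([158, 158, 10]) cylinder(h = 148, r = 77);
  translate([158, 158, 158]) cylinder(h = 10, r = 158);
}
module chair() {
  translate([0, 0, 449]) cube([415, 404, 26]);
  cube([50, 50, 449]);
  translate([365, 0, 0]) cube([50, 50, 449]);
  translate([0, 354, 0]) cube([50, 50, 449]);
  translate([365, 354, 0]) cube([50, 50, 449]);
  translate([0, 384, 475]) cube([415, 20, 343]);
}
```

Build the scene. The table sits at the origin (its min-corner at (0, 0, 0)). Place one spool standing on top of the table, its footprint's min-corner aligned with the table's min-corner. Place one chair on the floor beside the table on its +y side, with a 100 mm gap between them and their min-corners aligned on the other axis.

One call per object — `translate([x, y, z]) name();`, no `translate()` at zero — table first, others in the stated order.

table();
translate([0, 0, 761]) spool();
translate([0, 1027, 0]) chair();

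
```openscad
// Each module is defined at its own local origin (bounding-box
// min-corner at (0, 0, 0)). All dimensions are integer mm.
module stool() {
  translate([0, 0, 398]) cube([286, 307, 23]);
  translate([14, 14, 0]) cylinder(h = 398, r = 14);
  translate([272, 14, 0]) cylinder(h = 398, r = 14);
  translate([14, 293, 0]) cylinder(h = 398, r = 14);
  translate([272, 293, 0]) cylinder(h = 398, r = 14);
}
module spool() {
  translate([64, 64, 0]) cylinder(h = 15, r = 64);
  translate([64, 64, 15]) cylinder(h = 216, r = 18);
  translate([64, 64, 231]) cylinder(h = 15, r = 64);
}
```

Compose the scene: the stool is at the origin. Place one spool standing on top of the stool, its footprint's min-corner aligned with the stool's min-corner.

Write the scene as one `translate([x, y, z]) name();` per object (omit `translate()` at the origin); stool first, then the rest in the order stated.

stool();
translate([0, 0, 421]) spool();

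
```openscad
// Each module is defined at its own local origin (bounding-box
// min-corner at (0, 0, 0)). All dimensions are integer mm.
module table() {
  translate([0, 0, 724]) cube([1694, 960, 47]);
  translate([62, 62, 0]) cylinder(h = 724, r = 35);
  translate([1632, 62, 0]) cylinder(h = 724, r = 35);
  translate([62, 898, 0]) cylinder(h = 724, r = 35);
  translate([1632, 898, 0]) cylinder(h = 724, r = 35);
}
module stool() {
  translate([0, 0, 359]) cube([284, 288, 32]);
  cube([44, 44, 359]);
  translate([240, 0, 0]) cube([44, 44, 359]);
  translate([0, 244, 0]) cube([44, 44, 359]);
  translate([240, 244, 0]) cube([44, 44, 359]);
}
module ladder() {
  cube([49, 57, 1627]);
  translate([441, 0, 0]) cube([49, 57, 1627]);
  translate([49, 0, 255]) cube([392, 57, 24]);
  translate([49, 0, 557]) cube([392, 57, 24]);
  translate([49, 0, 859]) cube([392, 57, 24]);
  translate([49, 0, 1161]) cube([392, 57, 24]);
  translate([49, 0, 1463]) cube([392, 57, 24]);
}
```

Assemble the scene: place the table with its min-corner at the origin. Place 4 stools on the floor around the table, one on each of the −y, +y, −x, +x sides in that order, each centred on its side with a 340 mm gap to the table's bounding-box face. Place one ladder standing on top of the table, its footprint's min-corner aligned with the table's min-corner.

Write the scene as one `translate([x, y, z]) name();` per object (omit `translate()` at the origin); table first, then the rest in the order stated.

table();
translate([705, -628, 0]) stool();
translate([705, 1300, 0]) stool();
translate([-624, 336, 0]) stool();
translate([2034, 336, 0]) stool();
translate([0, 0, 771]) ladder();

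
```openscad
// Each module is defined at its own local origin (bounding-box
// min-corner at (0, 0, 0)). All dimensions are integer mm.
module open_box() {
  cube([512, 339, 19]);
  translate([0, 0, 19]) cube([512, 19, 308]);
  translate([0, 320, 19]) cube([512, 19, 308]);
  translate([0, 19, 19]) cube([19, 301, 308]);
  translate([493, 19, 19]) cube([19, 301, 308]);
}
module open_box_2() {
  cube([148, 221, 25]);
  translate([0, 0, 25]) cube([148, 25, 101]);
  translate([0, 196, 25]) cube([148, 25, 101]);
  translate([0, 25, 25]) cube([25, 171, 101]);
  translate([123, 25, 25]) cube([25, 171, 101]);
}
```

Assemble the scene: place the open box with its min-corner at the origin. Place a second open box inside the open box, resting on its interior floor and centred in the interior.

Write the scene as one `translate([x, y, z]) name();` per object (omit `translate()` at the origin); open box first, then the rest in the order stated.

open_box();
translate([182, 59, 19]) open_box_2();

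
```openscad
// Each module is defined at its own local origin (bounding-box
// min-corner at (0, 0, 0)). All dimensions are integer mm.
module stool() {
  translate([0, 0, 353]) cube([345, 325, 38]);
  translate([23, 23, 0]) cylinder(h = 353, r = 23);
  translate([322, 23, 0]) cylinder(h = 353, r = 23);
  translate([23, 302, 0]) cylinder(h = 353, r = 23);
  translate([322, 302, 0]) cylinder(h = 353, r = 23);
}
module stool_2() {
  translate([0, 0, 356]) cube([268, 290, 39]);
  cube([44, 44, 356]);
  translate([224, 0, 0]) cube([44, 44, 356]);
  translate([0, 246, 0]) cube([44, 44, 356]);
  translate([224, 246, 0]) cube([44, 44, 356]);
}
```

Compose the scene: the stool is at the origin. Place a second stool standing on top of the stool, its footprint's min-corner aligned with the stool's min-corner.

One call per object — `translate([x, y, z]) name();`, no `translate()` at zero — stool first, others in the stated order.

stool();
translate([0, 0, 391]) stool_2();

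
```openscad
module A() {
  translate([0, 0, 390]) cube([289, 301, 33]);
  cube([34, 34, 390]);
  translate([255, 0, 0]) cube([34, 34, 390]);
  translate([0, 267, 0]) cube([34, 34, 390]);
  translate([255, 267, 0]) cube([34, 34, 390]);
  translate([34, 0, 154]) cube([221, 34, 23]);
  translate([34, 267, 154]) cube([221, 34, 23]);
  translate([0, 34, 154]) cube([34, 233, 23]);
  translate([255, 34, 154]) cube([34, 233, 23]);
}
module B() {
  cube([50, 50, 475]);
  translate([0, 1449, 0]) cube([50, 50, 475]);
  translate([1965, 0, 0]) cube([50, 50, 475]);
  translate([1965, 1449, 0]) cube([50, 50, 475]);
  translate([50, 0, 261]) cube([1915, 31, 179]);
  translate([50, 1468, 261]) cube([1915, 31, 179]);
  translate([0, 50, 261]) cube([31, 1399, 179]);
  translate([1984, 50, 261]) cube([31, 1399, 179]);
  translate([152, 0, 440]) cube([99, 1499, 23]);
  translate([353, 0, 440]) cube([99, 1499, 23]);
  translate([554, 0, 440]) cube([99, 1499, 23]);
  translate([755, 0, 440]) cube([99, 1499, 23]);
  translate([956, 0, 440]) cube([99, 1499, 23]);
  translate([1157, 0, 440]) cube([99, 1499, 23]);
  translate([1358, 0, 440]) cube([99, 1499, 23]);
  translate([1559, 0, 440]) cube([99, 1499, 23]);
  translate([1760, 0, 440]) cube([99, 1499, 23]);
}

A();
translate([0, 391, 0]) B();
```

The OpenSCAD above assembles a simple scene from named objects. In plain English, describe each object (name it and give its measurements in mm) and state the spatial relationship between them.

A is a simple wooden stool: a rectangular seat 289 mm (x) by 301 mm (y), 33 mm thick, top face at z = 423 mm, on four square legs, each 34×34 mm in cross-section. The legs rest on z = 0, each flush with a corner of the seat. Four stretchers, 34 mm wide and 23 mm tall, connect adjacent legs with their undersides at z = 154 mm, each running between the inner faces of the legs it joins and aligned with the legs' outer faces on the other axis.

B is a bed frame 2015 mm long (x) by 1499 mm wide (y). Four 50×50 mm corner posts, 475 mm tall, at the corners of the footprint. Four rails of 31 mm thickness and 179 mm height run between adjacent posts with their undersides at z = 261 mm, their outer faces flush with the outside of the frame (the two x-running rails run between the posts' inner faces; the two y-running rails run between the posts' inner faces). 9 slats, each 99 mm wide (x) and 23 mm thick, lie across the top of the two x-running rails, running the full 1499 mm width of the frame in y; the slats are evenly spaced along x between the inner faces of the end posts with equal gaps (rounded down to the nearest mm) at the −x end and between each pair — any rounding remainder accumulates at the +x end.

The bed frame is on the floor beside the stool on its +y side.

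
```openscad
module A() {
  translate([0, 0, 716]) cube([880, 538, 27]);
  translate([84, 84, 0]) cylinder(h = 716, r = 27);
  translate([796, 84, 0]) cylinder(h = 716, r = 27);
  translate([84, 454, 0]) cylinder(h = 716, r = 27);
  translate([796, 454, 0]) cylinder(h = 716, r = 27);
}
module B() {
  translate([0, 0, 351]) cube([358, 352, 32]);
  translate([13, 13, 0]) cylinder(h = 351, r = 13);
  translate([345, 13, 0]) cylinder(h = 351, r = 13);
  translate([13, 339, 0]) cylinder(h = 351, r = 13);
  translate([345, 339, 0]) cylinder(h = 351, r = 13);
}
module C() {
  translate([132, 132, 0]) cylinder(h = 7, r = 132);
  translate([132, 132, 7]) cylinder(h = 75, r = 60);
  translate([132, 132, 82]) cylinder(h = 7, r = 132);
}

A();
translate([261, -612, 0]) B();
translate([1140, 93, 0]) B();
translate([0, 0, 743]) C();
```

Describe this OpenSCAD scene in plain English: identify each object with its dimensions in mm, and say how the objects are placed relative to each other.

A is a rectangular dining table. The top is 880×538×27 mm with its upper surface at z = 743 mm. It stands on four round legs of 54 mm diameter, each leg's bounding box inset 57 mm from the nearest pair of top edges, running from the floor to the underside of the top.

B is a four-legged stool. The seat is a 358×352×32 mm slab whose top surface is at z = 383 mm; four round legs, each 26 mm in diameter, run from the floor (z = 0) to the underside of the seat, each leg's axis is inset half a diameter from the nearest pair of seat edges (so the leg's bounding box is flush with the corner).

C is a spool: two coaxial disc flanges of radius 132 mm and thickness 7 mm, joined by a core cylinder of radius 60 mm and height 75 mm. The lower flange rests on z = 0 and the three cylinders share a vertical axis.

Two stools sit around the table at the −y, +x sides. The spool is on top of the table.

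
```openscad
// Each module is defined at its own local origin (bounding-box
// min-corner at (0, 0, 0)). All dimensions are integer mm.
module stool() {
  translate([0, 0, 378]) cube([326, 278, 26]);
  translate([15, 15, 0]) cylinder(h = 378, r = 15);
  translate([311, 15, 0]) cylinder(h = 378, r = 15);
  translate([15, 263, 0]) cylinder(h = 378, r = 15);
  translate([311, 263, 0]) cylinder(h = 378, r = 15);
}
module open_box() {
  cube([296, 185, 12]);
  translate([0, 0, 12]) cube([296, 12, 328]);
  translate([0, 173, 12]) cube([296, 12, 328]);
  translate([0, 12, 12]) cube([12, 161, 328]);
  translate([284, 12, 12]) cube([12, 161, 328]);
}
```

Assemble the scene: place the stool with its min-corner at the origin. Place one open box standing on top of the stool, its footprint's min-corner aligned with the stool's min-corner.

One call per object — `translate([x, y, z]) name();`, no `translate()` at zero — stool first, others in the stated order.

stool();
translate([0, 0, 404]) open_box();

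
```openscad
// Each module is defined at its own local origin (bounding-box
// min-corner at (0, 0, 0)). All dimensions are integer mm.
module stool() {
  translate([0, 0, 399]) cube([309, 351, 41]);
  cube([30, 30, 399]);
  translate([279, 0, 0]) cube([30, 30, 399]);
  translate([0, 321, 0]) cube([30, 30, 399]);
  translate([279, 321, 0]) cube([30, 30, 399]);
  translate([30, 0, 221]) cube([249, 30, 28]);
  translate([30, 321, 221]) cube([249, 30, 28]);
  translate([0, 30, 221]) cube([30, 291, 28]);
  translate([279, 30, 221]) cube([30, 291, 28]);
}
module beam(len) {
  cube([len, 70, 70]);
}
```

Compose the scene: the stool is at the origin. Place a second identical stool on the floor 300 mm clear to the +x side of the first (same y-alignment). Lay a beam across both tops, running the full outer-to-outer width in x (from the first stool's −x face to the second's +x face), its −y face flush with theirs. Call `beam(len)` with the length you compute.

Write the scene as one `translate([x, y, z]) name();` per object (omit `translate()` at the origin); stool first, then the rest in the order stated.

stool();
translate([609, 0, 0]) stool();
translate([0, 0, 440]) beam(918);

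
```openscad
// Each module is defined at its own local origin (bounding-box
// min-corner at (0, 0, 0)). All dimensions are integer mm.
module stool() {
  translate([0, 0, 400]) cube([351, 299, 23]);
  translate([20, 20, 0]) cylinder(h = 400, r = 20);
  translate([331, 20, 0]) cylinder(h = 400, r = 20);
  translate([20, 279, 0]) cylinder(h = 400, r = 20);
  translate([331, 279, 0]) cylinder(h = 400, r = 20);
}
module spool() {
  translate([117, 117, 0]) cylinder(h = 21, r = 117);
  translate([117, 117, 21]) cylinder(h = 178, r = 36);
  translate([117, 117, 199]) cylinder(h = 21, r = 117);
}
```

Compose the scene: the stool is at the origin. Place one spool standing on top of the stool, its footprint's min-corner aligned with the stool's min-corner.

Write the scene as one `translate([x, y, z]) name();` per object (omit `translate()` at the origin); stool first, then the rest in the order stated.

stool();
translate([0, 0, 423]) spool();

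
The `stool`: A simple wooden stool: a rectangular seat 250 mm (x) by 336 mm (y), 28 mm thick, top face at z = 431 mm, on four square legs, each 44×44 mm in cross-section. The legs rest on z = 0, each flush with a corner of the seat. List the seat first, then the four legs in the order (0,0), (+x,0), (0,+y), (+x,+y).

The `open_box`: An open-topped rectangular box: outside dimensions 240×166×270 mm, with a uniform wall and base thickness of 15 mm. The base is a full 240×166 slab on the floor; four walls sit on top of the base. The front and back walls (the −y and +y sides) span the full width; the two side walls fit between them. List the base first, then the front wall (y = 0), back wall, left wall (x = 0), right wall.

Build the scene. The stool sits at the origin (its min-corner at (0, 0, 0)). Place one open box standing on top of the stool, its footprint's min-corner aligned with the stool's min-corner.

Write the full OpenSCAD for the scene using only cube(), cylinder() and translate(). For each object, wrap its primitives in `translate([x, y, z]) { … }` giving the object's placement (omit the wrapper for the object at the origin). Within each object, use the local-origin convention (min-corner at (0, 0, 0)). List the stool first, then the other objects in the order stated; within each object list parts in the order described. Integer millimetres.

translate([0, 0, 403]) cube([250, 336, 28]);
cube([44, 44, 403]);
translate([206, 0, 0]) cube([44, 44, 403]);
translate([0, 292, 0]) cube([44, 44, 403]);
translate([206, 292, 0]) cube([44, 44, 403]);
translate([0, 0, 431]) {
  cube([240, 166, 15]);
  translate([0, 0, 15]) cube([240, 15, 255]);
  translate([0, 151, 15]) cube([240, 15, 255]);
  translate([0, 15, 15]) cube([15, 136, 255]);
  translate([225, 15, 15]) cube([15, 136, 255]);
}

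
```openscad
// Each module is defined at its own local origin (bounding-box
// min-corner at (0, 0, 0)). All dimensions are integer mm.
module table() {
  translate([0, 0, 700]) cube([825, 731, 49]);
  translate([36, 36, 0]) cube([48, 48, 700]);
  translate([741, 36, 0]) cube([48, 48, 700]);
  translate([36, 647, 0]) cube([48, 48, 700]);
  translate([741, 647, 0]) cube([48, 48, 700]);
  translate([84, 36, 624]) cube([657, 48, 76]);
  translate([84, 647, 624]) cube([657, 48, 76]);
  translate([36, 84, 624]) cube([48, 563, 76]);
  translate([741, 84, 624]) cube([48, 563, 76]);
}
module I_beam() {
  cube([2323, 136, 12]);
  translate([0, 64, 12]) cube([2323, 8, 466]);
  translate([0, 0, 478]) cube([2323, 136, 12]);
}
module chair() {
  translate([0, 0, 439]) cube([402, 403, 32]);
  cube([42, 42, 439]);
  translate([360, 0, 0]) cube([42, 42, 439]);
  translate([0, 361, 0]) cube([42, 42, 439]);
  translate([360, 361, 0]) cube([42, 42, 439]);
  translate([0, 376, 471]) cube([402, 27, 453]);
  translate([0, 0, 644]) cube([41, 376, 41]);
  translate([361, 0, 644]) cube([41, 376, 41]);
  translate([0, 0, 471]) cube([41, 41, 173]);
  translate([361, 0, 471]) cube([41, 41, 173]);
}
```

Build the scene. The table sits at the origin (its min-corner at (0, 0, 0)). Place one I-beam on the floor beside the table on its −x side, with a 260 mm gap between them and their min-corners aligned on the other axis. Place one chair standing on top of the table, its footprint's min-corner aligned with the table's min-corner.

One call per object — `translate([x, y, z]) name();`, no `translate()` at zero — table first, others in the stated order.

table();
translate([-2583, 0, 0]) I_beam();
translate([0, 0, 749]) chair();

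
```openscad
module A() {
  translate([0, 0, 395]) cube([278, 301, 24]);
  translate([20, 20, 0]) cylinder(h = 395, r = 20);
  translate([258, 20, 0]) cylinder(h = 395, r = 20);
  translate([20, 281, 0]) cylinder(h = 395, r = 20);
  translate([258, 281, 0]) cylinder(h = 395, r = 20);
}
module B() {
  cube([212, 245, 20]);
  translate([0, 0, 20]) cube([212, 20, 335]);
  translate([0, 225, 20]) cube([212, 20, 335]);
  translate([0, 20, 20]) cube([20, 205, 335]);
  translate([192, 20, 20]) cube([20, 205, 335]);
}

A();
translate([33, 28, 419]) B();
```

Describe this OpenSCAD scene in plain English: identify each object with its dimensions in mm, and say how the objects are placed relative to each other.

A is a four-legged stool. The seat is a 278×301×24 mm slab whose top surface is at z = 419 mm; four round legs, each 40 mm in diameter, run from the floor (z = 0) to the underside of the seat, each leg's axis is inset half a diameter from the nearest pair of seat edges (so the leg's bounding box is flush with the corner).

B is an open storage box with external size 212×245×355 mm and wall thickness 20 mm (the base is also 20 mm thick). The base covers the whole footprint; the four walls stand on the base, with the y-facing walls full-width and the x-facing walls fitting between their inner faces.

The open box is on top of the stool, centred.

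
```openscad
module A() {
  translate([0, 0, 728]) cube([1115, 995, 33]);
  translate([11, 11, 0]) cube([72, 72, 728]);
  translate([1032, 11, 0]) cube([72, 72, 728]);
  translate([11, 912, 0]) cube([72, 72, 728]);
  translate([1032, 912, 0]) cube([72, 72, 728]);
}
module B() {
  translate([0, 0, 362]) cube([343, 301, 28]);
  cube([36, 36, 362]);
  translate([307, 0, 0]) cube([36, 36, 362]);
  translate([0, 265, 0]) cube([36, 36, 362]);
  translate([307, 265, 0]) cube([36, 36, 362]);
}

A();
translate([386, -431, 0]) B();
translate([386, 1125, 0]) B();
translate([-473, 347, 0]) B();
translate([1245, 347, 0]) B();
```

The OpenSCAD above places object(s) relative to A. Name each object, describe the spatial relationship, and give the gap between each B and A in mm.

A is a table. B is a stool. Four stools sit around the table at the −y, +y, −x, +x sides. The gap between each stool and the table is 130 mm.

Each stool's nearest face is 130 mm from the table's bounding box.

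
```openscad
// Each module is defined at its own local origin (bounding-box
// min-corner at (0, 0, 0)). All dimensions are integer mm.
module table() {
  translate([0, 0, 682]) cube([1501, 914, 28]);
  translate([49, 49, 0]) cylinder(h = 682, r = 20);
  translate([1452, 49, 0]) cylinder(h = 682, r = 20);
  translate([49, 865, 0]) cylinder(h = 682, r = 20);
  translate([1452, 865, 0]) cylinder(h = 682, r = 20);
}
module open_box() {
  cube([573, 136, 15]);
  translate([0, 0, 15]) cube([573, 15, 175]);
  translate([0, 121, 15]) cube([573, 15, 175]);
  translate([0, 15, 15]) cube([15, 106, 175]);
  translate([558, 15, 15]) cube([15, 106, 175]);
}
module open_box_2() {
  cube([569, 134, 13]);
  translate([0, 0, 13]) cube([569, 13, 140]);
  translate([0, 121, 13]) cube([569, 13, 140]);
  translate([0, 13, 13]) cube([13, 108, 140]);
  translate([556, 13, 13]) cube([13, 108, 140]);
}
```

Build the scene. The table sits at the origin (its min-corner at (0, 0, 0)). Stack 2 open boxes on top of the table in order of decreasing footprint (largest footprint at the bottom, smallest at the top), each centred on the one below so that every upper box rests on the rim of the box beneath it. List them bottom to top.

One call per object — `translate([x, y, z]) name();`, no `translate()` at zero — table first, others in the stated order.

table();
translate([464, 389, 710]) open_box();
translate([466, 390, 900]) open_box_2();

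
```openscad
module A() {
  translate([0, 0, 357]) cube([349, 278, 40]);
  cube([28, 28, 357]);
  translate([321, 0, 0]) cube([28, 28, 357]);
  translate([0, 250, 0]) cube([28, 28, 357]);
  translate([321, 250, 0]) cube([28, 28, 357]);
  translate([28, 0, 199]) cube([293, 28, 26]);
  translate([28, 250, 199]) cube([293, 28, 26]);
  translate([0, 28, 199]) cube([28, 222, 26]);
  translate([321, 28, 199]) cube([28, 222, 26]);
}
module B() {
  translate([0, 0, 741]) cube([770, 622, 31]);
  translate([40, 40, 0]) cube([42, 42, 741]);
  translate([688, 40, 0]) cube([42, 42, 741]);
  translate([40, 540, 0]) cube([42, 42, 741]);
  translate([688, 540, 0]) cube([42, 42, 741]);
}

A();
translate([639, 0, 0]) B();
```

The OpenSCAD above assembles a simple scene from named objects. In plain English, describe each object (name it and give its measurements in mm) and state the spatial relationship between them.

A is a four-legged stool. The seat is 349×278 mm, 40 mm thick, top at z = 397 mm. It stands on four square legs, each 28×28 mm in cross-section, from z = 0 to the seat underside, each flush with a corner of the seat. Four stretchers, 28 mm wide and 26 mm tall, connect adjacent legs with their undersides at z = 199 mm, each running between the inner faces of the legs it joins and aligned with the legs' outer faces on the other axis.

B is a table with a 770×622 mm rectangular top, 31 mm thick, top surface at z = 772 mm, supported by four 42×42 mm square legs, each inset 40 mm from the nearest pair of top edges, running from the floor.

The table is on the floor beside the stool on its +x side.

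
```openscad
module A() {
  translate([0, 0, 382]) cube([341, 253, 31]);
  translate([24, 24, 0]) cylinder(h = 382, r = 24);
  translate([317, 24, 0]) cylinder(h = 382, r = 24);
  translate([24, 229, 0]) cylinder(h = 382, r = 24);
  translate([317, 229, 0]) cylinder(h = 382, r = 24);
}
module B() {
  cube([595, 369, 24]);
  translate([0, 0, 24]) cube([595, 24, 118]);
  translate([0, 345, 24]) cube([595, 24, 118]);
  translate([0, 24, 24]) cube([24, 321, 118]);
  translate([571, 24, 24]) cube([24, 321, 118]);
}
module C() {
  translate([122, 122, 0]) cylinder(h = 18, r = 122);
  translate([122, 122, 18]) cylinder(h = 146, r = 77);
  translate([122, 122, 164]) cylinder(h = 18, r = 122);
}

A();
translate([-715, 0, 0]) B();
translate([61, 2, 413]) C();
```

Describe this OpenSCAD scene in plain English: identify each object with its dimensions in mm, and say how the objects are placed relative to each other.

A is a four-legged stool. The seat is 341×253 mm, 31 mm thick, top at z = 413 mm. It stands on four round legs, each 48 mm in diameter, from z = 0 to the seat underside, each leg's axis is inset half a diameter from the nearest pair of seat edges (so the leg's bounding box is flush with the corner).

B is an open-topped rectangular box: outside dimensions 595×369×142 mm, with a uniform wall and base thickness of 24 mm. The base is a full 595×369 slab on the floor; four walls sit on top of the base. The front and back walls (the −y and +y sides) span the full width; the two side walls fit between them.

C is a spool: two coaxial disc flanges of radius 122 mm and thickness 18 mm, joined by a core cylinder of radius 77 mm and height 146 mm. The lower flange rests on z = 0 and the three cylinders share a vertical axis.

The open box is on the floor beside the stool on its −x side. The spool is on top of the stool.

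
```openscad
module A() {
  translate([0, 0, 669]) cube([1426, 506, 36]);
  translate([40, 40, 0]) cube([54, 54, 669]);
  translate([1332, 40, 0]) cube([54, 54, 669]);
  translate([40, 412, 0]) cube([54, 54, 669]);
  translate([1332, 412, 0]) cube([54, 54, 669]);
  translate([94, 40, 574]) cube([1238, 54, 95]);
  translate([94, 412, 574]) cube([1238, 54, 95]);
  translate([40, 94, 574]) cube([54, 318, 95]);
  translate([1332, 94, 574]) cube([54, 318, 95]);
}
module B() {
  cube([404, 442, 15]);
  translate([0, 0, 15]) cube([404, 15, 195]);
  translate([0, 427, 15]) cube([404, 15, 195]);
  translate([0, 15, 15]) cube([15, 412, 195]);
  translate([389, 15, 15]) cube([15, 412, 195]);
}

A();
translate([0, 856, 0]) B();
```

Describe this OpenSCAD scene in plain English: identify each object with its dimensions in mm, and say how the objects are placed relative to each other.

A is a table: top 1426 mm (x) × 506 mm (y), 36 mm thick, upper face at z = 705 mm, on four 54×54 mm square legs, each inset 40 mm from the nearest pair of top edges, running from z = 0 to the bottom of the top. Four apron rails, 54 mm thick and 95 mm tall, run between adjacent legs with their top edges flush with the underside of the top and their outer faces flush with the legs' outer faces.

B is an open-topped rectangular box: outside dimensions 404×442×210 mm, with a uniform wall and base thickness of 15 mm. The base is a full 404×442 slab on the floor; four walls sit on top of the base. The front and back walls (the −y and +y sides) span the full width; the two side walls fit between them.

The open box is on the floor beside the table on its +y side.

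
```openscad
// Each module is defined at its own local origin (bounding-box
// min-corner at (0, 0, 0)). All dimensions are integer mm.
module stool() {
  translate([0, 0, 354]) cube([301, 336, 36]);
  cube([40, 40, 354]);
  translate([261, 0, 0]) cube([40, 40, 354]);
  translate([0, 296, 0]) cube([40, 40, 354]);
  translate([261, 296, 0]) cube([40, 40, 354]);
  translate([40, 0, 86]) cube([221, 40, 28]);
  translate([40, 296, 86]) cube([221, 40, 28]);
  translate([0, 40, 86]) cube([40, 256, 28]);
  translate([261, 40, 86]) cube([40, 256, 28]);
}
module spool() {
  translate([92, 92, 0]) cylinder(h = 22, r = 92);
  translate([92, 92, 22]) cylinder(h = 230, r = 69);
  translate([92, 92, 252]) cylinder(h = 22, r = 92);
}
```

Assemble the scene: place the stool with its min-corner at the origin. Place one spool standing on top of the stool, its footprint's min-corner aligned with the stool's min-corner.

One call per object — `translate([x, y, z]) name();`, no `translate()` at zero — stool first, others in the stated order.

stool();
translate([0, 0, 390]) spool();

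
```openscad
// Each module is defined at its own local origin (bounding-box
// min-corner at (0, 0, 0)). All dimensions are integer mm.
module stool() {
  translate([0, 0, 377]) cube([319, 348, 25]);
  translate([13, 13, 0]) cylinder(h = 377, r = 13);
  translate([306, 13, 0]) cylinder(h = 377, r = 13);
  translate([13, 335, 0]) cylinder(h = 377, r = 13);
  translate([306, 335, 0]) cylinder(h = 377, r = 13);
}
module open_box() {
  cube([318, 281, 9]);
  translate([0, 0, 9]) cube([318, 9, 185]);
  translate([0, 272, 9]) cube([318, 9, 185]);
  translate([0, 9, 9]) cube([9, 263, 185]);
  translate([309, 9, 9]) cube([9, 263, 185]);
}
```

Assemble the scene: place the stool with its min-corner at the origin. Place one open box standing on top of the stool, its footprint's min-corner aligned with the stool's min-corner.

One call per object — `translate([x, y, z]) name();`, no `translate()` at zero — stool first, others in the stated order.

stool();
translate([0, 0, 402]) open_box();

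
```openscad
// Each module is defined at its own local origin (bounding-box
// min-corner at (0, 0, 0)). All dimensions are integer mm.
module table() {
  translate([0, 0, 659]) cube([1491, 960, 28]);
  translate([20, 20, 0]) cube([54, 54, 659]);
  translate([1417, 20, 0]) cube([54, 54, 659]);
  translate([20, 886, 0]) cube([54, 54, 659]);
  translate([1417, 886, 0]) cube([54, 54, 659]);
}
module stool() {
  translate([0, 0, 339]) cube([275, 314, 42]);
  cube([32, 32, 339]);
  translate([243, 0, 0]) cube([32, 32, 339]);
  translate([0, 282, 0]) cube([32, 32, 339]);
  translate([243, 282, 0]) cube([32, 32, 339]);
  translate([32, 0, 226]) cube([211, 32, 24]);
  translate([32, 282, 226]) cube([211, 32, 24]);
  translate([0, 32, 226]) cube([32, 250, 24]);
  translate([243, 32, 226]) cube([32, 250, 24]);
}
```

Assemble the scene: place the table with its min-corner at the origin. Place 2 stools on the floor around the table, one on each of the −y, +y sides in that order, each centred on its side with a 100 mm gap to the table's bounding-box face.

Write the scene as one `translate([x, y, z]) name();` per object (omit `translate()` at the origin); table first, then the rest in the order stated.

table();
translate([608, -414, 0]) stool();
translate([608, 1060, 0]) stool();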